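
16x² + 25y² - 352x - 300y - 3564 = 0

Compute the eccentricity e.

Rearranging, 16(x² - 22x) + 25(y² - 12y) = 3564.
Complete the square in x and y: 16(x - 11)² + 25(y - 6)² = 3564 + 1936 + 900 = 6400
Divide through by 6400 to get (x - 11)²/400 + (y - 6)²/256 = 1.
Ellipse, center (11, 6), major axis horizontal; a² = 400, b² = 256.
c² = a² - b² = 144, so c = 12.
e = c/a = 12/20 = 3/5.

e = 3/5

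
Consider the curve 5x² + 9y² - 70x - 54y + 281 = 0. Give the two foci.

(5, 3) and (9, 3)

Collect terms: 5(x² - 14x) + 9(y² - 6y) = -281
Completing the square gives 5(x - 7)² + 9(y - 3)² = -281 + 245 + 81 = 45.
Divide by 45: (x - 7)²/9 + (y - 3)²/5 = 1
Ellipse, center (7, 3), major axis horizontal; a² = 9, b² = 5.
c² = a² - b² = 9 - 5 = 4, so c = 2.
Foci lie on the horizontal axis through the center: (h ± c, k).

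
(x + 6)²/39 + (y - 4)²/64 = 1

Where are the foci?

Center (-6, 4). The larger denominator 64 sits under the y-term, so the major axis is vertical; a² = 64, b² = 39.
c² = a² - b² = 64 - 39 = 25, so c = 5.
Foci lie on the vertical axis through the center: (h, k ± c).

(-6, -1) and (-6, 9)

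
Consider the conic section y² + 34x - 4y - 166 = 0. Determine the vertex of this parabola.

(5, 2)

Only y is squared. Complete the square in y: (y - 2)² = -34(x - 5).
Vertex (5, 2); 4p = -34 so p = -17/2. Opens left.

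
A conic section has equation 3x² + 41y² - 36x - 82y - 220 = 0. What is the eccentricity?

Group the x- and y-terms: 3(x² - 12x) + 41(y² - 2y) = 220
Complete the square: 3(x - 6)² + 41(y - 1)² = 220 + 108 + 41 = 369
Divide by 369: (x - 6)²/123 + (y - 1)²/9 = 1
Ellipse, center (6, 1), major axis horizontal; a² = 123, b² = 9.
c² = a² - b² = 114, so c = √114.
e = c/a = √114/√123 = √1558/41.

e = √1558/41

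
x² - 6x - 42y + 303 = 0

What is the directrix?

y = -7/2

Only x is squared. Complete the square in x: (x - 3)² = 42(y - 7).
Vertex (3, 7); 4p = 42 so p = 21/2. Opens up.
Directrix is the horizontal line y = k − p = 7 − (21/2) = -7/2.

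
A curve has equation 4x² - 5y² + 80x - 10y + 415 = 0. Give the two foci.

Rearranging, 4(x² + 20x) -5(y² + 2y) = -415.
Complete the square: 4(x + 10)² -5(y + 1)² = -415 + 400 - 5 = -20
Dividing both sides by -20: (y + 1)²/4 - (x + 10)²/5 = 1
Hyperbola, center (-10, -1), transverse axis vertical; a² = 4, b² = 5.
c² = a² + b² = 4 + 5 = 9, so c = 3.
Foci lie on the vertical axis through the center: (h, k ± c).

(-10, -4) and (-10, 2)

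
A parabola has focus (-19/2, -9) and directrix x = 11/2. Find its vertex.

(-2, -9)

The vertex is the midpoint between the focus and the directrix along the axis of symmetry.
Axis is horizontal (directrix is vertical). Vertex x-coordinate = (-19/2 + 11/2)/2 = -2; y-coordinate = -9.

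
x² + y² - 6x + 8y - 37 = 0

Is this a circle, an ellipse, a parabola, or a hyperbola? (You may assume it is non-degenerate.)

circle

No xy term. Coefficients of x² and y² are A = 1, C = 1.
A = C (same sign) ⇒ circle.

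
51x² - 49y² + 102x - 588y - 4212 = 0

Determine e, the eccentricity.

e = 10/7

Group the x- and y-terms: 51(x² + 2x) -49(y² + 12y) = 4212
Completing the square gives 51(x + 1)² -49(y + 6)² = 4212 + 51 - 1764 = 2499.
Dividing both sides by 2499: (x + 1)²/49 - (y + 6)²/51 = 1
Hyperbola, center (-1, -6), transverse axis horizontal; a² = 49, b² = 51.
c² = a² + b² = 100, so c = 10.
e = c/a = 10/7.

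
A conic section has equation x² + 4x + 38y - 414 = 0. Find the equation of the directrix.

Only x is squared. Complete the square in x: (x + 2)² = -38(y - 11).
Vertex (-2, 11); 4p = -38 so p = -19/2. Opens down.
Directrix is the horizontal line y = k − p = 11 − (-19/2) = 41/2.

y = 41/2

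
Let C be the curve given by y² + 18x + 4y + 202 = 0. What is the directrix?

x = -13/2

Only y is squared. Complete the square in y: (y + 2)² = -18(x + 11).
Vertex (-11, -2); 4p = -18 so p = -9/2. Opens left.
Directrix is the vertical line x = h − p = -11 − (-9/2) = -13/2.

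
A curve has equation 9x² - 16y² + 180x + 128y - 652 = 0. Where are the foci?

9(x² + 20x) -16(y² - 8y) = 652
Completing the square gives 9(x + 10)² -16(y - 4)² = 652 + 900 - 256 = 1296.
Divide by 1296: (x + 10)²/144 - (y - 4)²/81 = 1
Hyperbola, center (-10, 4), transverse axis horizontal; a² = 144, b² = 81.
c² = a² + b² = 144 + 81 = 225, so c = 15.
Foci lie on the horizontal axis through the center: (h ± c, k).

(-25, 4) and (5, 4)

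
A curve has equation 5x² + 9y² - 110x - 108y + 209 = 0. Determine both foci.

Collect terms: 5(x² - 22x) + 9(y² - 12y) = -209
Complete the square: 5(x - 11)² + 9(y - 6)² = -209 + 605 + 324 = 720
Dividing both sides by 720: (x - 11)²/144 + (y - 6)²/80 = 1
Ellipse, center (11, 6), major axis horizontal; a² = 144, b² = 80.
c² = a² - b² = 144 - 80 = 64, so c = 8.
Foci lie on the horizontal axis through the center: (h ± c, k).

(3, 6) and (19, 6)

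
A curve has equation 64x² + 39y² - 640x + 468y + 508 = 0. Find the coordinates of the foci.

(5, -11) and (5, -1)

Collect terms: 64(x² - 10x) + 39(y² + 12y) = -508
Completing the square gives 64(x - 5)² + 39(y + 6)² = -508 + 1600 + 1404 = 2496.
Dividing both sides by 2496: (x - 5)²/39 + (y + 6)²/64 = 1
Ellipse, center (5, -6), major axis vertical; a² = 64, b² = 39.
c² = a² - b² = 64 - 39 = 25, so c = 5.
Foci lie on the vertical axis through the center: (h, k ± c).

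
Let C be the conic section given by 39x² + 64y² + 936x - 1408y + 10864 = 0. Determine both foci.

Group: 39(x² + 24x) + 64(y² - 22y) = -10864
39(x + 12)² + 64(y - 11)² = -10864 + 5616 + 7744 = 2496
Divide through by 2496 to get (x + 12)²/64 + (y - 11)²/39 = 1.
Ellipse, center (-12, 11), major axis horizontal; a² = 64, b² = 39.
c² = a² - b² = 64 - 39 = 25, so c = 5.
Foci lie on the horizontal axis through the center: (h ± c, k).

(-17, 11) and (-7, 11)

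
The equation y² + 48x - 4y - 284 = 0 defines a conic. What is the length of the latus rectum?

Only y is squared. Complete the square in y: (y - 2)² = -48(x - 6).
Vertex (6, 2); 4p = -48 so p = -12. Opens left.
Latus rectum length = |4p| = 48.

48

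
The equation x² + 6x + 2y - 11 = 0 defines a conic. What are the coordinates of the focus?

(-3, 19/2)

Only x is squared. Complete the square in x: (x + 3)² = -2(y - 10).
Vertex (-3, 10); 4p = -2 so p = -1/2. Opens down.
Focus is p units from the vertex along the axis: (h, k + p).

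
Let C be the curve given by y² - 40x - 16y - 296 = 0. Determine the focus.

Only y is squared. Complete the square in y: (y - 8)² = 40(x + 9).
Vertex (-9, 8); 4p = 40 so p = 10. Opens right.
Focus is p units from the vertex along the axis: (h + p, k).

(1, 8)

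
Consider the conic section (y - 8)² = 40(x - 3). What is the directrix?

Vertex (3, 8); 4p = 40 so p = 10. Opens right.
Directrix is the vertical line x = h − p = 3 − (10) = -7.

x = -7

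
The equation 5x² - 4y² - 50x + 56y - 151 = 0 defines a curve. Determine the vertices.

(1, 7) and (9, 7)

5(x² - 10x) -4(y² - 14y) = 151
Completing the square gives 5(x - 5)² -4(y - 7)² = 151 + 125 - 196 = 80.
Divide by 80: (x - 5)²/16 - (y - 7)²/20 = 1
Hyperbola, center (5, 7), transverse axis horizontal; a² = 16, b² = 20.
a = 4. Vertices at (h ± a, k).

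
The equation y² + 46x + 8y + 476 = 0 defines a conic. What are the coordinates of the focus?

(-43/2, -4)

Only y is squared. Complete the square in y: (y + 4)² = -46(x + 10).
Vertex (-10, -4); 4p = -46 so p = -23/2. Opens left.
Focus is p units from the vertex along the axis: (h + p, k).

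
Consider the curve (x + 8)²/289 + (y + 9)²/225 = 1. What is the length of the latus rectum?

450/17

Center (-8, -9). The larger denominator 289 sits under the x-term, so the major axis is horizontal; a² = 289, b² = 225.
Latus rectum length = 2b²/a = 2·225/17 = 450/17.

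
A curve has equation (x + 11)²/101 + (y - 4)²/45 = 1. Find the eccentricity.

Center (-11, 4). The larger denominator 101 sits under the x-term, so the major axis is horizontal; a² = 101, b² = 45.
c² = a² - b² = 56, so c = 2√14.
e = c/a = 2√14/√101 = 2√1414/101.

e = 2√1414/101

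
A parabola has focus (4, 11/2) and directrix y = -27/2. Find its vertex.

The vertex is the midpoint between the focus and the directrix along the axis of symmetry.
Axis is vertical (directrix is horizontal). Vertex y-coordinate = (11/2 + (-27/2))/2 = -4; x-coordinate = 4.

(4, -4)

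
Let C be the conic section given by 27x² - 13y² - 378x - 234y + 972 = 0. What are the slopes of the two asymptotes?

3√39/13 and -3√39/13

Collect terms: 27(x² - 14x) -13(y² + 18y) = -972
Complete the square: 27(x - 7)² -13(y + 9)² = -972 + 1323 - 1053 = -702
Divide through by -702 to get (y + 9)²/54 - (x - 7)²/26 = 1.
Hyperbola, center (7, -9), transverse axis vertical; a² = 54, b² = 26.
For a vertical hyperbola the asymptotes have slope ±a/b.
Here that is ±3√6/√26 = ±3√39/13.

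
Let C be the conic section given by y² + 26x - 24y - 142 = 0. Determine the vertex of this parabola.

(11, 12)

Only y is squared. Complete the square in y: (y - 12)² = -26(x - 11).
Vertex (11, 12); 4p = -26 so p = -13/2. Opens left.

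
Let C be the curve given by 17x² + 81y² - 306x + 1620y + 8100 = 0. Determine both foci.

Rearranging, 17(x² - 18x) + 81(y² + 20y) = -8100.
Complete the square: 17(x - 9)² + 81(y + 10)² = -8100 + 1377 + 8100 = 1377
Divide through by 1377 to get (x - 9)²/81 + (y + 10)²/17 = 1.
Ellipse, center (9, -10), major axis horizontal; a² = 81, b² = 17.
c² = a² - b² = 81 - 17 = 64, so c = 8.
Foci lie on the horizontal axis through the center: (h ± c, k).

(1, -10) and (17, -10)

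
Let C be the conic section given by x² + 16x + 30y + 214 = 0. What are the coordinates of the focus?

(-8, -25/2)

Only x is squared. Complete the square in x: (x + 8)² = -30(y + 5).
Vertex (-8, -5); 4p = -30 so p = -15/2. Opens down.
Focus is p units from the vertex along the axis: (h, k + p).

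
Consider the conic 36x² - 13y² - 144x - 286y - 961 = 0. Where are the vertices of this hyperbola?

(2, -17) and (2, -5)

36(x² - 4x) -13(y² + 22y) = 961
Complete the square in x and y: 36(x - 2)² -13(y + 11)² = 961 + 144 - 1573 = -468
Divide by -468: (y + 11)²/36 - (x - 2)²/13 = 1
Hyperbola, center (2, -11), transverse axis vertical; a² = 36, b² = 13.
a = 6. Vertices at (h, k ± a).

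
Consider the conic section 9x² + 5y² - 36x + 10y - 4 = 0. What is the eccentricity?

Group: 9(x² - 4x) + 5(y² + 2y) = 4
Complete the square: 9(x - 2)² + 5(y + 1)² = 4 + 36 + 5 = 45
Dividing both sides by 45: (x - 2)²/5 + (y + 1)²/9 = 1
Ellipse, center (2, -1), major axis vertical; a² = 9, b² = 5.
c² = a² - b² = 4, so c = 2.
e = c/a = 2/3.

e = 2/3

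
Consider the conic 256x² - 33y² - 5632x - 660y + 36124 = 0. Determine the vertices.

256(x² - 22x) -33(y² + 20y) = -36124
256(x - 11)² -33(y + 10)² = -36124 + 30976 - 3300 = -8448
Dividing both sides by -8448: (y + 10)²/256 - (x - 11)²/33 = 1
Hyperbola, center (11, -10), transverse axis vertical; a² = 256, b² = 33.
a = 16. Vertices at (h, k ± a).

(11, -26) and (11, 6)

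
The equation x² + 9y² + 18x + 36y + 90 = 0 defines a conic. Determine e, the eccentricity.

e = 2√2/3

Rearranging, (x² + 18x) + 9(y² + 4y) = -90.
Completing the square gives (x + 9)² + 9(y + 2)² = -90 + 81 + 36 = 27.
Divide through by 27 to get (x + 9)²/27 + (y + 2)²/3 = 1.
Ellipse, center (-9, -2), major axis horizontal; a² = 27, b² = 3.
c² = a² - b² = 24, so c = 2√6.
e = c/a = 2√6/3√3 = 2√2/3.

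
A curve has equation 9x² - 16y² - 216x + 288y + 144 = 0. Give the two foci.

Group: 9(x² - 24x) -16(y² - 18y) = -144
9(x - 12)² -16(y - 9)² = -144 + 1296 - 1296 = -144
Divide by -144: (y - 9)²/9 - (x - 12)²/16 = 1
Hyperbola, center (12, 9), transverse axis vertical; a² = 9, b² = 16.
c² = a² + b² = 9 + 16 = 25, so c = 5.
Foci lie on the vertical axis through the center: (h, k ± c).

(12, 4) and (12, 14)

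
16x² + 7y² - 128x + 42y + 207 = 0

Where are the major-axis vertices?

Group the x- and y-terms: 16(x² - 8x) + 7(y² + 6y) = -207
Complete the square: 16(x - 4)² + 7(y + 3)² = -207 + 256 + 63 = 112
Divide by 112: (x - 4)²/7 + (y + 3)²/16 = 1
Ellipse, center (4, -3), major axis vertical; a² = 16, b² = 7.
a = 4. Vertices at (h, k ± a).

(4, -7) and (4, 1)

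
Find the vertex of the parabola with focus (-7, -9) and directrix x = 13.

(3, -9)

The vertex is the midpoint between the focus and the directrix along the axis of symmetry.
Axis is horizontal (directrix is vertical). Vertex x-coordinate = (-7 + 13)/2 = 3; y-coordinate = -9.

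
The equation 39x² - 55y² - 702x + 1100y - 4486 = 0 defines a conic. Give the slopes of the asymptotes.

Collect terms: 39(x² - 18x) -55(y² - 20y) = 4486
39(x - 9)² -55(y - 10)² = 4486 + 3159 - 5500 = 2145
Dividing both sides by 2145: (x - 9)²/55 - (y - 10)²/39 = 1
Hyperbola, center (9, 10), transverse axis horizontal; a² = 55, b² = 39.
For a horizontal hyperbola the asymptotes have slope ±b/a.
Here that is ±√39/√55 = ±√2145/55.

√2145/55 and -√2145/55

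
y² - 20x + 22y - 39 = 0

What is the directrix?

Only y is squared. Complete the square in y: (y + 11)² = 20(x + 8).
Vertex (-8, -11); 4p = 20 so p = 5. Opens right.
Directrix is the vertical line x = h − p = -8 − (5) = -13.

x = -13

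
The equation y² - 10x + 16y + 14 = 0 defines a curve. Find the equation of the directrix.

x = -15/2

Only y is squared. Complete the square in y: (y + 8)² = 10(x + 5).
Vertex (-5, -8); 4p = 10 so p = 5/2. Opens right.
Directrix is the vertical line x = h − p = -5 − (5/2) = -15/2.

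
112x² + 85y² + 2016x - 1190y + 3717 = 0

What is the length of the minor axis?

Rearranging, 112(x² + 18x) + 85(y² - 14y) = -3717.
Completing the square gives 112(x + 9)² + 85(y - 7)² = -3717 + 9072 + 4165 = 9520.
Divide through by 9520 to get (x + 9)²/85 + (y - 7)²/112 = 1.
Ellipse, center (-9, 7), major axis vertical; a² = 112, b² = 85.
b² = 85 so b = √85; the minor axis has length 2b = 2√85.

2√85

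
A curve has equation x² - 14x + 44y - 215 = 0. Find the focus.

(7, -5)

Only x is squared. Complete the square in x: (x - 7)² = -44(y - 6).
Vertex (7, 6); 4p = -44 so p = -11. Opens down.
Focus is p units from the vertex along the axis: (h, k + p).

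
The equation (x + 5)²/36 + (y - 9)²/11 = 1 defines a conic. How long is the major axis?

12

Center (-5, 9). The larger denominator 36 sits under the x-term, so the major axis is horizontal; a² = 36, b² = 11.
a² = 36 so a = 6; the major axis has length 2a = 12.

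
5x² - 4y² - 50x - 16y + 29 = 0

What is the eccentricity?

e = 3/2

Group the x- and y-terms: 5(x² - 10x) -4(y² + 4y) = -29
Complete the square: 5(x - 5)² -4(y + 2)² = -29 + 125 - 16 = 80
Divide by 80: (x - 5)²/16 - (y + 2)²/20 = 1
Hyperbola, center (5, -2), transverse axis horizontal; a² = 16, b² = 20.
c² = a² + b² = 36, so c = 6.
e = c/a = 6/4 = 3/2.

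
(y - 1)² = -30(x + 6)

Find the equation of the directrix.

Vertex (-6, 1); 4p = -30 so p = -15/2. Opens left.
Directrix is the vertical line x = h − p = -6 − (-15/2) = 3/2.

x = 3/2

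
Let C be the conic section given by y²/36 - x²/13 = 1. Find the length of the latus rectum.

Center (0, 0). The positive term is the y-term, so the transverse axis is vertical; a² = 36, b² = 13.
Latus rectum length = 2b²/a = 2·13/6 = 13/3.

13/3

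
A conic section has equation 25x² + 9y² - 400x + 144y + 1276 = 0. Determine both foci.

(8, -16) and (8, 0)

Group the x- and y-terms: 25(x² - 16x) + 9(y² + 16y) = -1276
Complete the square: 25(x - 8)² + 9(y + 8)² = -1276 + 1600 + 576 = 900
Divide through by 900 to get (x - 8)²/36 + (y + 8)²/100 = 1.
Ellipse, center (8, -8), major axis vertical; a² = 100, b² = 36.
c² = a² - b² = 100 - 36 = 64, so c = 8.
Foci lie on the vertical axis through the center: (h, k ± c).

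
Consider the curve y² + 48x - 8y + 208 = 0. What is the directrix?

Only y is squared. Complete the square in y: (y - 4)² = -48(x + 4).
Vertex (-4, 4); 4p = -48 so p = -12. Opens left.
Directrix is the vertical line x = h − p = -4 − (-12) = 8.

x = 8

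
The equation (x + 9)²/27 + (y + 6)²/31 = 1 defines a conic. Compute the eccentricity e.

Center (-9, -6). The larger denominator 31 sits under the y-term, so the major axis is vertical; a² = 31, b² = 27.
c² = a² - b² = 4, so c = 2.
e = c/a = 2/√31 = 2√31/31.

e = 2√31/31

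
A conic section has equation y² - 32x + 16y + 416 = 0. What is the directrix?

Only y is squared. Complete the square in y: (y + 8)² = 32(x - 11).
Vertex (11, -8); 4p = 32 so p = 8. Opens right.
Directrix is the vertical line x = h − p = 11 − (8) = 3.

x = 3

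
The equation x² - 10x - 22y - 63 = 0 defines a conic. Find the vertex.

Only x is squared. Complete the square in x: (x - 5)² = 22(y + 4).
Vertex (5, -4); 4p = 22 so p = 11/2. Opens up.

(5, -4)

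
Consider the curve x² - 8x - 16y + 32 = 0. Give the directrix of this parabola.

Only x is squared. Complete the square in x: (x - 4)² = 16(y - 1).
Vertex (4, 1); 4p = 16 so p = 4. Opens up.
Directrix is the horizontal line y = k − p = 1 − (4) = -3.

y = -3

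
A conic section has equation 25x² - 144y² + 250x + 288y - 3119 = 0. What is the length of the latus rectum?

Group the x- and y-terms: 25(x² + 10x) -144(y² - 2y) = 3119
Complete the square: 25(x + 5)² -144(y - 1)² = 3119 + 625 - 144 = 3600
Divide by 3600: (x + 5)²/144 - (y - 1)²/25 = 1
Hyperbola, center (-5, 1), transverse axis horizontal; a² = 144, b² = 25.
Latus rectum length = 2b²/a = 2·25/12 = 25/6.

25/6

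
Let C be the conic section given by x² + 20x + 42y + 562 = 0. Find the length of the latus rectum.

42

Only x is squared. Complete the square in x: (x + 10)² = -42(y + 11).
Vertex (-10, -11); 4p = -42 so p = -21/2. Opens down.
Latus rectum length = |4p| = 42.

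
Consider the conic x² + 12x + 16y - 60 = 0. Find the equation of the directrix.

Only x is squared. Complete the square in x: (x + 6)² = -16(y - 6).
Vertex (-6, 6); 4p = -16 so p = -4. Opens down.
Directrix is the horizontal line y = k − p = 6 − (-4) = 10.

y = 10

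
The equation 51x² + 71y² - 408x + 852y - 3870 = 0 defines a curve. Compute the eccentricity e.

e = 2√355/71

Group: 51(x² - 8x) + 71(y² + 12y) = 3870
Completing the square gives 51(x - 4)² + 71(y + 6)² = 3870 + 816 + 2556 = 7242.
Divide by 7242: (x - 4)²/142 + (y + 6)²/102 = 1
Ellipse, center (4, -6), major axis horizontal; a² = 142, b² = 102.
c² = a² - b² = 40, so c = 2√10.
e = c/a = 2√10/√142 = 2√355/71.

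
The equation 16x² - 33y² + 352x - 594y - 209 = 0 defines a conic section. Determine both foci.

(-11, -16) and (-11, -2)

Collect terms: 16(x² + 22x) -33(y² + 18y) = 209
Completing the square gives 16(x + 11)² -33(y + 9)² = 209 + 1936 - 2673 = -528.
Divide by -528: (y + 9)²/16 - (x + 11)²/33 = 1
Hyperbola, center (-11, -9), transverse axis vertical; a² = 16, b² = 33.
c² = a² + b² = 16 + 33 = 49, so c = 7.
Foci lie on the vertical axis through the center: (h, k ± c).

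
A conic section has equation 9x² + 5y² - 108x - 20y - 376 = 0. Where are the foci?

Rearranging, 9(x² - 12x) + 5(y² - 4y) = 376.
Complete the square in x and y: 9(x - 6)² + 5(y - 2)² = 376 + 324 + 20 = 720
Divide through by 720 to get (x - 6)²/80 + (y - 2)²/144 = 1.
Ellipse, center (6, 2), major axis vertical; a² = 144, b² = 80.
c² = a² - b² = 144 - 80 = 64, so c = 8.
Foci lie on the vertical axis through the center: (h, k ± c).

(6, -6) and (6, 10)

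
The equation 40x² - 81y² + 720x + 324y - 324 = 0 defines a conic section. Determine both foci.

Collect terms: 40(x² + 18x) -81(y² - 4y) = 324
Complete the square: 40(x + 9)² -81(y - 2)² = 324 + 3240 - 324 = 3240
Divide through by 3240 to get (x + 9)²/81 - (y - 2)²/40 = 1.
Hyperbola, center (-9, 2), transverse axis horizontal; a² = 81, b² = 40.
c² = a² + b² = 81 + 40 = 121, so c = 11.
Foci lie on the horizontal axis through the center: (h ± c, k).

(-20, 2) and (2, 2)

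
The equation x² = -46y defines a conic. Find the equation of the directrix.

y = 23/2

Vertex (0, 0); 4p = -46 so p = -23/2. Opens down.
Directrix is the horizontal line y = k − p = 0 − (-23/2) = 23/2.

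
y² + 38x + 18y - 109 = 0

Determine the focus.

Only y is squared. Complete the square in y: (y + 9)² = -38(x - 5).
Vertex (5, -9); 4p = -38 so p = -19/2. Opens left.
Focus is p units from the vertex along the axis: (h + p, k).

(-9/2, -9)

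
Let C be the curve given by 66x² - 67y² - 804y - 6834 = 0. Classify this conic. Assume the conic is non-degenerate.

No xy term. Coefficients of x² and y² are A = 66, C = -67.
A and C have opposite signs ⇒ hyperbola.

hyperbola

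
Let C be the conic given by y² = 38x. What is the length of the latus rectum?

38

Vertex (0, 0); 4p = 38 so p = 19/2. Opens right.
Latus rectum length = |4p| = 38.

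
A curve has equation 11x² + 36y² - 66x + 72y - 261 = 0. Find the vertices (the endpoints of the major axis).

(-3, -1) and (9, -1)

11(x² - 6x) + 36(y² + 2y) = 261
Complete the square in x and y: 11(x - 3)² + 36(y + 1)² = 261 + 99 + 36 = 396
Divide by 396: (x - 3)²/36 + (y + 1)²/11 = 1
Ellipse, center (3, -1), major axis horizontal; a² = 36, b² = 11.
a = 6. Vertices at (h ± a, k).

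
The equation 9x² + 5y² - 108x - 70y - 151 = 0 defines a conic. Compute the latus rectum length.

Rearranging, 9(x² - 12x) + 5(y² - 14y) = 151.
Complete the square in x and y: 9(x - 6)² + 5(y - 7)² = 151 + 324 + 245 = 720
Divide through by 720 to get (x - 6)²/80 + (y - 7)²/144 = 1.
Ellipse, center (6, 7), major axis vertical; a² = 144, b² = 80.
Latus rectum length = 2b²/a = 2·80/12 = 40/3.

40/3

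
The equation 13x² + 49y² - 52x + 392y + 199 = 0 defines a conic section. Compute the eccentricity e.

e = 6/7

13(x² - 4x) + 49(y² + 8y) = -199
13(x - 2)² + 49(y + 4)² = -199 + 52 + 784 = 637
Dividing both sides by 637: (x - 2)²/49 + (y + 4)²/13 = 1
Ellipse, center (2, -4), major axis horizontal; a² = 49, b² = 13.
c² = a² - b² = 36, so c = 6.
e = c/a = 6/7.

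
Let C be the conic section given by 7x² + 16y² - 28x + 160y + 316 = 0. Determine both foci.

7(x² - 4x) + 16(y² + 10y) = -316
Complete the square: 7(x - 2)² + 16(y + 5)² = -316 + 28 + 400 = 112
Dividing both sides by 112: (x - 2)²/16 + (y + 5)²/7 = 1
Ellipse, center (2, -5), major axis horizontal; a² = 16, b² = 7.
c² = a² - b² = 16 - 7 = 9, so c = 3.
Foci lie on the horizontal axis through the center: (h ± c, k).

(-1, -5) and (5, -5)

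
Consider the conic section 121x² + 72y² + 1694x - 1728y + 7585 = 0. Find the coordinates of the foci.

(-7, 5) and (-7, 19)

Collect terms: 121(x² + 14x) + 72(y² - 24y) = -7585
Complete the square: 121(x + 7)² + 72(y - 12)² = -7585 + 5929 + 10368 = 8712
Divide by 8712: (x + 7)²/72 + (y - 12)²/121 = 1
Ellipse, center (-7, 12), major axis vertical; a² = 121, b² = 72.
c² = a² - b² = 121 - 72 = 49, so c = 7.
Foci lie on the vertical axis through the center: (h, k ± c).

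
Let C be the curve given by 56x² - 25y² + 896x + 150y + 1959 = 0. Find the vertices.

56(x² + 16x) -25(y² - 6y) = -1959
Complete the square: 56(x + 8)² -25(y - 3)² = -1959 + 3584 - 225 = 1400
Dividing both sides by 1400: (x + 8)²/25 - (y - 3)²/56 = 1
Hyperbola, center (-8, 3), transverse axis horizontal; a² = 25, b² = 56.
a = 5. Vertices at (h ± a, k).

(-13, 3) and (-3, 3)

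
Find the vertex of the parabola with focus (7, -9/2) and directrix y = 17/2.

The vertex is the midpoint between the focus and the directrix along the axis of symmetry.
Axis is vertical (directrix is horizontal). Vertex y-coordinate = (-9/2 + 17/2)/2 = 2; x-coordinate = 7.

(7, 2)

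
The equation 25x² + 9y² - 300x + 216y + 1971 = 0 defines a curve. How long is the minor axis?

6

25(x² - 12x) + 9(y² + 24y) = -1971
Completing the square gives 25(x - 6)² + 9(y + 12)² = -1971 + 900 + 1296 = 225.
Divide by 225: (x - 6)²/9 + (y + 12)²/25 = 1
Ellipse, center (6, -12), major axis vertical; a² = 25, b² = 9.
b² = 9 so b = 3; the minor axis has length 2b = 6.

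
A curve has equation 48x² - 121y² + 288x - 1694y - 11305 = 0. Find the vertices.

Group: 48(x² + 6x) -121(y² + 14y) = 11305
Completing the square gives 48(x + 3)² -121(y + 7)² = 11305 + 432 - 5929 = 5808.
Divide through by 5808 to get (x + 3)²/121 - (y + 7)²/48 = 1.
Hyperbola, center (-3, -7), transverse axis horizontal; a² = 121, b² = 48.
a = 11. Vertices at (h ± a, k).

(-14, -7) and (8, -7)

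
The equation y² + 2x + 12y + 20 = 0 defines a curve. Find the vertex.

Only y is squared. Complete the square in y: (y + 6)² = -2(x - 8).
Vertex (8, -6); 4p = -2 so p = -1/2. Opens left.

(8, -6)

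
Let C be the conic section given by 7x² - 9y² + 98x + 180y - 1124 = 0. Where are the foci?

Rearranging, 7(x² + 14x) -9(y² - 20y) = 1124.
Complete the square in x and y: 7(x + 7)² -9(y - 10)² = 1124 + 343 - 900 = 567
Divide by 567: (x + 7)²/81 - (y - 10)²/63 = 1
Hyperbola, center (-7, 10), transverse axis horizontal; a² = 81, b² = 63.
c² = a² + b² = 81 + 63 = 144, so c = 12.
Foci lie on the horizontal axis through the center: (h ± c, k).

(-19, 10) and (5, 10)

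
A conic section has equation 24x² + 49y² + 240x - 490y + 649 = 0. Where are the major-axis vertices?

Collect terms: 24(x² + 10x) + 49(y² - 10y) = -649
Completing the square gives 24(x + 5)² + 49(y - 5)² = -649 + 600 + 1225 = 1176.
Dividing both sides by 1176: (x + 5)²/49 + (y - 5)²/24 = 1
Ellipse, center (-5, 5), major axis horizontal; a² = 49, b² = 24.
a = 7. Vertices at (h ± a, k).

(-12, 5) and (2, 5)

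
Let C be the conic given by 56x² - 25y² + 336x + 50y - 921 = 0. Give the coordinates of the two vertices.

Group the x- and y-terms: 56(x² + 6x) -25(y² - 2y) = 921
Complete the square: 56(x + 3)² -25(y - 1)² = 921 + 504 - 25 = 1400
Divide by 1400: (x + 3)²/25 - (y - 1)²/56 = 1
Hyperbola, center (-3, 1), transverse axis horizontal; a² = 25, b² = 56.
a = 5. Vertices at (h ± a, k).

(-8, 1) and (2, 1)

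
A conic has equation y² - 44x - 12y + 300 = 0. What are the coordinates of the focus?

Only y is squared. Complete the square in y: (y - 6)² = 44(x - 6).
Vertex (6, 6); 4p = 44 so p = 11. Opens right.
Focus is p units from the vertex along the axis: (h + p, k).

(17, 6)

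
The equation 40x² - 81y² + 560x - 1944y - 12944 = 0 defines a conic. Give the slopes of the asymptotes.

2√10/9 and -2√10/9

Group: 40(x² + 14x) -81(y² + 24y) = 12944
Complete the square in x and y: 40(x + 7)² -81(y + 12)² = 12944 + 1960 - 11664 = 3240
Divide through by 3240 to get (x + 7)²/81 - (y + 12)²/40 = 1.
Hyperbola, center (-7, -12), transverse axis horizontal; a² = 81, b² = 40.
For a horizontal hyperbola the asymptotes have slope ±b/a.
Here that is ±2√10/9.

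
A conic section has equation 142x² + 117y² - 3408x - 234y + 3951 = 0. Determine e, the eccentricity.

Collect terms: 142(x² - 24x) + 117(y² - 2y) = -3951
Complete the square in x and y: 142(x - 12)² + 117(y - 1)² = -3951 + 20448 + 117 = 16614
Dividing both sides by 16614: (x - 12)²/117 + (y - 1)²/142 = 1
Ellipse, center (12, 1), major axis vertical; a² = 142, b² = 117.
c² = a² - b² = 25, so c = 5.
e = c/a = 5/√142 = 5√142/142.

e = 5√142/142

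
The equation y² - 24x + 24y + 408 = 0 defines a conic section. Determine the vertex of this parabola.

(11, -12)

Only y is squared. Complete the square in y: (y + 12)² = 24(x - 11).
Vertex (11, -12); 4p = 24 so p = 6. Opens right.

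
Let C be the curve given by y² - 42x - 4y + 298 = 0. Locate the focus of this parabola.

(35/2, 2)

Only y is squared. Complete the square in y: (y - 2)² = 42(x - 7).
Vertex (7, 2); 4p = 42 so p = 21/2. Opens right.
Focus is p units from the vertex along the axis: (h + p, k).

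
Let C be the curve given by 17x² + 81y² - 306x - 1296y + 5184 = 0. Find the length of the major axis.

18

Group: 17(x² - 18x) + 81(y² - 16y) = -5184
17(x - 9)² + 81(y - 8)² = -5184 + 1377 + 5184 = 1377
Divide through by 1377 to get (x - 9)²/81 + (y - 8)²/17 = 1.
Ellipse, center (9, 8), major axis horizontal; a² = 81, b² = 17.
a² = 81 so a = 9; the major axis has length 2a = 18.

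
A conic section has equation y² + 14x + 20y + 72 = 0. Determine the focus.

Only y is squared. Complete the square in y: (y + 10)² = -14(x - 2).
Vertex (2, -10); 4p = -14 so p = -7/2. Opens left.
Focus is p units from the vertex along the axis: (h + p, k).

(-3/2, -10)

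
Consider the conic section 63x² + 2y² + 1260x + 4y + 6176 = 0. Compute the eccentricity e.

e = √427/21

63(x² + 20x) + 2(y² + 2y) = -6176
Complete the square: 63(x + 10)² + 2(y + 1)² = -6176 + 6300 + 2 = 126
Divide by 126: (x + 10)²/2 + (y + 1)²/63 = 1
Ellipse, center (-10, -1), major axis vertical; a² = 63, b² = 2.
c² = a² - b² = 61, so c = √61.
e = c/a = √61/3√7 = √427/21.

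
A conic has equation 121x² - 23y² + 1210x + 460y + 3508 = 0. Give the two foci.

(-5, -2) and (-5, 22)

Group: 121(x² + 10x) -23(y² - 20y) = -3508
Complete the square in x and y: 121(x + 5)² -23(y - 10)² = -3508 + 3025 - 2300 = -2783
Dividing both sides by -2783: (y - 10)²/121 - (x + 5)²/23 = 1
Hyperbola, center (-5, 10), transverse axis vertical; a² = 121, b² = 23.
c² = a² + b² = 121 + 23 = 144, so c = 12.
Foci lie on the vertical axis through the center: (h, k ± c).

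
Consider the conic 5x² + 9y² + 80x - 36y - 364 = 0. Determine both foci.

Collect terms: 5(x² + 16x) + 9(y² - 4y) = 364
Completing the square gives 5(x + 8)² + 9(y - 2)² = 364 + 320 + 36 = 720.
Dividing both sides by 720: (x + 8)²/144 + (y - 2)²/80 = 1
Ellipse, center (-8, 2), major axis horizontal; a² = 144, b² = 80.
c² = a² - b² = 144 - 80 = 64, so c = 8.
Foci lie on the horizontal axis through the center: (h ± c, k).

(-16, 2) and (0, 2)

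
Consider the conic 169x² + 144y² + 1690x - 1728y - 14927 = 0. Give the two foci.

Collect terms: 169(x² + 10x) + 144(y² - 12y) = 14927
Completing the square gives 169(x + 5)² + 144(y - 6)² = 14927 + 4225 + 5184 = 24336.
Dividing both sides by 24336: (x + 5)²/144 + (y - 6)²/169 = 1
Ellipse, center (-5, 6), major axis vertical; a² = 169, b² = 144.
c² = a² - b² = 169 - 144 = 25, so c = 5.
Foci lie on the vertical axis through the center: (h, k ± c).

(-5, 1) and (-5, 11)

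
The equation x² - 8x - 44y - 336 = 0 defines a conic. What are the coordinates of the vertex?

Only x is squared. Complete the square in x: (x - 4)² = 44(y + 8).
Vertex (4, -8); 4p = 44 so p = 11. Opens up.

(4, -8)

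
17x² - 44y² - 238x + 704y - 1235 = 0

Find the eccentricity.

e = √1037/17

Group: 17(x² - 14x) -44(y² - 16y) = 1235
Complete the square in x and y: 17(x - 7)² -44(y - 8)² = 1235 + 833 - 2816 = -748
Dividing both sides by -748: (y - 8)²/17 - (x - 7)²/44 = 1
Hyperbola, center (7, 8), transverse axis vertical; a² = 17, b² = 44.
c² = a² + b² = 61, so c = √61.
e = c/a = √61/√17 = √1037/17.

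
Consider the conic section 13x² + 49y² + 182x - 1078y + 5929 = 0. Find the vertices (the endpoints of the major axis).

13(x² + 14x) + 49(y² - 22y) = -5929
Complete the square in x and y: 13(x + 7)² + 49(y - 11)² = -5929 + 637 + 5929 = 637
Dividing both sides by 637: (x + 7)²/49 + (y - 11)²/13 = 1
Ellipse, center (-7, 11), major axis horizontal; a² = 49, b² = 13.
a = 7. Vertices at (h ± a, k).

(-14, 11) and (0, 11)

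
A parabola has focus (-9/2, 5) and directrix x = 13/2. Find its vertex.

(1, 5)

The vertex is the midpoint between the focus and the directrix along the axis of symmetry.
Axis is horizontal (directrix is vertical). Vertex x-coordinate = (-9/2 + 13/2)/2 = 1; y-coordinate = 5.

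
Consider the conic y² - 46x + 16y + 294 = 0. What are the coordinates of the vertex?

Only y is squared. Complete the square in y: (y + 8)² = 46(x - 5).
Vertex (5, -8); 4p = 46 so p = 23/2. Opens right.

(5, -8)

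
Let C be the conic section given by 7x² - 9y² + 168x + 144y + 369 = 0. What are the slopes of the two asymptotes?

√7/3 and -√7/3

Rearranging, 7(x² + 24x) -9(y² - 16y) = -369.
Completing the square gives 7(x + 12)² -9(y - 8)² = -369 + 1008 - 576 = 63.
Dividing both sides by 63: (x + 12)²/9 - (y - 8)²/7 = 1
Hyperbola, center (-12, 8), transverse axis horizontal; a² = 9, b² = 7.
For a horizontal hyperbola the asymptotes have slope ±b/a.
Here that is ±√7/3.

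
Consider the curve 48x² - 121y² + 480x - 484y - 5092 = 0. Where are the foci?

Rearranging, 48(x² + 10x) -121(y² + 4y) = 5092.
48(x + 5)² -121(y + 2)² = 5092 + 1200 - 484 = 5808
Divide by 5808: (x + 5)²/121 - (y + 2)²/48 = 1
Hyperbola, center (-5, -2), transverse axis horizontal; a² = 121, b² = 48.
c² = a² + b² = 121 + 48 = 169, so c = 13.
Foci lie on the horizontal axis through the center: (h ± c, k).

(-18, -2) and (8, -2)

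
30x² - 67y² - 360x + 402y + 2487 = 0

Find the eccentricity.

Group: 30(x² - 12x) -67(y² - 6y) = -2487
Complete the square: 30(x - 6)² -67(y - 3)² = -2487 + 1080 - 603 = -2010
Divide by -2010: (y - 3)²/30 - (x - 6)²/67 = 1
Hyperbola, center (6, 3), transverse axis vertical; a² = 30, b² = 67.
c² = a² + b² = 97, so c = √97.
e = c/a = √97/√30 = √2910/30.

e = √2910/30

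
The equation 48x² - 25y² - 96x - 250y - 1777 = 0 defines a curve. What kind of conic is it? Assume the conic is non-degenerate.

hyperbola

No xy term. Coefficients of x² and y² are A = 48, C = -25.
A and C have opposite signs ⇒ hyperbola.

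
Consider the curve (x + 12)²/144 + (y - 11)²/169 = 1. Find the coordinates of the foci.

Center (-12, 11). The larger denominator 169 sits under the y-term, so the major axis is vertical; a² = 169, b² = 144.
c² = a² - b² = 169 - 144 = 25, so c = 5.
Foci lie on the vertical axis through the center: (h, k ± c).

(-12, 6) and (-12, 16)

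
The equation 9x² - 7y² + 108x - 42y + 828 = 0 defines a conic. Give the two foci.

(-6, -15) and (-6, 9)

Collect terms: 9(x² + 12x) -7(y² + 6y) = -828
Complete the square in x and y: 9(x + 6)² -7(y + 3)² = -828 + 324 - 63 = -567
Divide through by -567 to get (y + 3)²/81 - (x + 6)²/63 = 1.
Hyperbola, center (-6, -3), transverse axis vertical; a² = 81, b² = 63.
c² = a² + b² = 81 + 63 = 144, so c = 12.
Foci lie on the vertical axis through the center: (h, k ± c).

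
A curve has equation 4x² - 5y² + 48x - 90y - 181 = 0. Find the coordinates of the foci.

Group the x- and y-terms: 4(x² + 12x) -5(y² + 18y) = 181
4(x + 6)² -5(y + 9)² = 181 + 144 - 405 = -80
Dividing both sides by -80: (y + 9)²/16 - (x + 6)²/20 = 1
Hyperbola, center (-6, -9), transverse axis vertical; a² = 16, b² = 20.
c² = a² + b² = 16 + 20 = 36, so c = 6.
Foci lie on the vertical axis through the center: (h, k ± c).

(-6, -15) and (-6, -3)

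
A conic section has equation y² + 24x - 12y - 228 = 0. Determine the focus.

(5, 6)

Only y is squared. Complete the square in y: (y - 6)² = -24(x - 11).
Vertex (11, 6); 4p = -24 so p = -6. Opens left.
Focus is p units from the vertex along the axis: (h + p, k).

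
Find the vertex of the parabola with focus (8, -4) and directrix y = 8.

(8, 2)

The vertex is the midpoint between the focus and the directrix along the axis of symmetry.
Axis is vertical (directrix is horizontal). Vertex y-coordinate = (-4 + 8)/2 = 2; x-coordinate = 8.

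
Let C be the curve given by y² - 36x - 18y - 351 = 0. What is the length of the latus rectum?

Only y is squared. Complete the square in y: (y - 9)² = 36(x + 12).
Vertex (-12, 9); 4p = 36 so p = 9. Opens right.
Latus rectum length = |4p| = 36.

36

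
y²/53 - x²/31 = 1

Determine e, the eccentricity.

Center (0, 0). The positive term is the y-term, so the transverse axis is vertical; a² = 53, b² = 31.
c² = a² + b² = 84, so c = 2√21.
e = c/a = 2√21/√53 = 2√1113/53.

e = 2√1113/53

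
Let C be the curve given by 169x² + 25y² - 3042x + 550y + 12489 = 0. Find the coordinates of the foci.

(9, -23) and (9, 1)

Group: 169(x² - 18x) + 25(y² + 22y) = -12489
Complete the square: 169(x - 9)² + 25(y + 11)² = -12489 + 13689 + 3025 = 4225
Dividing both sides by 4225: (x - 9)²/25 + (y + 11)²/169 = 1
Ellipse, center (9, -11), major axis vertical; a² = 169, b² = 25.
c² = a² - b² = 169 - 25 = 144, so c = 12.
Foci lie on the vertical axis through the center: (h, k ± c).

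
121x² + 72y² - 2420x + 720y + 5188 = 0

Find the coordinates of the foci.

(10, -12) and (10, 2)

Group: 121(x² - 20x) + 72(y² + 10y) = -5188
Complete the square: 121(x - 10)² + 72(y + 5)² = -5188 + 12100 + 1800 = 8712
Dividing both sides by 8712: (x - 10)²/72 + (y + 5)²/121 = 1
Ellipse, center (10, -5), major axis vertical; a² = 121, b² = 72.
c² = a² - b² = 121 - 72 = 49, so c = 7.
Foci lie on the vertical axis through the center: (h, k ± c).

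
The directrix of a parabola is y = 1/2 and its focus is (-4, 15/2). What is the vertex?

(-4, 4)

The vertex is the midpoint between the focus and the directrix along the axis of symmetry.
Axis is vertical (directrix is horizontal). Vertex y-coordinate = (15/2 + 1/2)/2 = 4; x-coordinate = -4.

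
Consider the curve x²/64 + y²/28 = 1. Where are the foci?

Center (0, 0). The larger denominator 64 sits under the x-term, so the major axis is horizontal; a² = 64, b² = 28.
c² = a² - b² = 64 - 28 = 36, so c = 6.
Foci lie on the horizontal axis through the center: (h ± c, k).

(-6, 0) and (6, 0)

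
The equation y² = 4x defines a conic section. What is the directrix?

x = -1

Vertex (0, 0); 4p = 4 so p = 1. Opens right.
Directrix is the vertical line x = h − p = 0 − (1) = -1.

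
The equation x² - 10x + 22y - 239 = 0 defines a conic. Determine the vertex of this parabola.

(5, 12)

Only x is squared. Complete the square in x: (x - 5)² = -22(y - 12).
Vertex (5, 12); 4p = -22 so p = -11/2. Opens down.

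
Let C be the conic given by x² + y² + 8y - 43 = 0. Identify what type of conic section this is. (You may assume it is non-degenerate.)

No xy term. Coefficients of x² and y² are A = 1, C = 1.
A = C (same sign) ⇒ circle.

circle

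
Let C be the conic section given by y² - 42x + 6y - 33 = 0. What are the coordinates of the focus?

Only y is squared. Complete the square in y: (y + 3)² = 42(x + 1).
Vertex (-1, -3); 4p = 42 so p = 21/2. Opens right.
Focus is p units from the vertex along the axis: (h + p, k).

(19/2, -3)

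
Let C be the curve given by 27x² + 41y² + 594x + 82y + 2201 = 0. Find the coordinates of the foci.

Group the x- and y-terms: 27(x² + 22x) + 41(y² + 2y) = -2201
Complete the square in x and y: 27(x + 11)² + 41(y + 1)² = -2201 + 3267 + 41 = 1107
Divide by 1107: (x + 11)²/41 + (y + 1)²/27 = 1
Ellipse, center (-11, -1), major axis horizontal; a² = 41, b² = 27.
c² = a² - b² = 41 - 27 = 14, so c = √14.
Foci lie on the horizontal axis through the center: (h ± c, k).

(-11 - √14, -1) and (-11 + √14, -1)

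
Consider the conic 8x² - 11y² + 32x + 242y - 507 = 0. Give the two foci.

(-2, 11 - 3√19) and (-2, 11 + 3√19)

Group: 8(x² + 4x) -11(y² - 22y) = 507
8(x + 2)² -11(y - 11)² = 507 + 32 - 1331 = -792
Divide through by -792 to get (y - 11)²/72 - (x + 2)²/99 = 1.
Hyperbola, center (-2, 11), transverse axis vertical; a² = 72, b² = 99.
c² = a² + b² = 72 + 99 = 171, so c = 3√19.
Foci lie on the vertical axis through the center: (h, k ± c).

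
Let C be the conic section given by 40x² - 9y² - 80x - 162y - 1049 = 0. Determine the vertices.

(-2, -9) and (4, -9)

Rearranging, 40(x² - 2x) -9(y² + 18y) = 1049.
Completing the square gives 40(x - 1)² -9(y + 9)² = 1049 + 40 - 729 = 360.
Divide through by 360 to get (x - 1)²/9 - (y + 9)²/40 = 1.
Hyperbola, center (1, -9), transverse axis horizontal; a² = 9, b² = 40.
a = 3. Vertices at (h ± a, k).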